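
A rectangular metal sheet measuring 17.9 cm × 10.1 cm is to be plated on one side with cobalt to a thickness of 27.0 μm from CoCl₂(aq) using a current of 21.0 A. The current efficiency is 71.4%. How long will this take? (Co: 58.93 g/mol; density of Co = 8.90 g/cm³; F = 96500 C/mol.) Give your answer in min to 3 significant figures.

15.8 min

Plated area = 17.9 × 10.1 = 180.8 cm²
Volume = 180.8 × 27.0×10⁻⁴ cm = 0.4882 cm³
m(Co) = 0.4882 × 8.90 = 4.345 g
n(Co) = 4.345 / 58.93 = 0.07373 mol; n(e⁻) = 2 × 0.07373 = 0.1475 mol
Q = 0.1475 × 96500 / 0.714 = 19940 C
t = 19940 / 21.0 = 949.5 s = 15.8 min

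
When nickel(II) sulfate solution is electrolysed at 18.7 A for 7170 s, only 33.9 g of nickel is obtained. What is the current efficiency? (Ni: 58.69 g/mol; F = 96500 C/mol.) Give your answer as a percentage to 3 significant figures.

83.1%

Q = 18.7 × 7170 = 1.341×10^5 C
n(e⁻) = 1.341×10^5 / 96500 = 1.390 mol
Ni²⁺ + 2e⁻ → Ni, so theoretical n(Ni) = 0.6950 mol → 40.79 g
Efficiency = 33.9 / 40.79 = 0.8311 = 83.1%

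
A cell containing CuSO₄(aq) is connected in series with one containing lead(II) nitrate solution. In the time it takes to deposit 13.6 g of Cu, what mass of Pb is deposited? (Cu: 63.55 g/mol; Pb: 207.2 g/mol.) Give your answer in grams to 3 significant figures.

44.3 g

n(Cu) = 13.6 / 63.55 = 0.2140 mol
Cu²⁺ + 2e⁻ → Cu, so n(e⁻) = 2 × 0.2140 = 0.4280 mol
The cells are in series, so the same charge (and hence the same n(e⁻) = 0.4280 mol) passes through both.
Pb²⁺ + 2e⁻ → Pb, so n(Pb) = 0.4280 / 2 = 0.2140 mol
m(Pb) = 0.2140 × 207.2 = 44.3 g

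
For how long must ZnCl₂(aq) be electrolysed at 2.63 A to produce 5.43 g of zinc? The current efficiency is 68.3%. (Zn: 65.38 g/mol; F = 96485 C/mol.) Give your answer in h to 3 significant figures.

n(Zn) = 5.43 / 65.38 = 0.08305 mol
Zn²⁺ + 2e⁻ → Zn, so n(e⁻) = 2 × 0.08305 = 0.1661 mol
Q = 0.1661 × 96485 / 0.683 = 23460 C
t = Q / I = 23460 / 2.63 = 8920 s = 2.48 h

2.48 h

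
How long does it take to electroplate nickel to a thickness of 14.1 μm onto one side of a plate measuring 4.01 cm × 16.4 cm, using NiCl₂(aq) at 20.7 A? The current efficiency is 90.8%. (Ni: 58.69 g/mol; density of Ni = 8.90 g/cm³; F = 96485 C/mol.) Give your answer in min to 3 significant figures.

Plated area = 4.01 × 16.4 = 65.76 cm²
Volume = 65.76 × 14.1×10⁻⁴ cm = 0.09272 cm³
m(Ni) = 0.09272 × 8.90 = 0.8252 g
n(Ni) = 0.8252 / 58.69 = 0.01406 mol; n(e⁻) = 2 × 0.01406 = 0.02812 mol
Q = 0.02812 × 96485 / 0.908 = 2988 C
t = 2988 / 20.7 = 144.3 s = 2.41 min

2.41 min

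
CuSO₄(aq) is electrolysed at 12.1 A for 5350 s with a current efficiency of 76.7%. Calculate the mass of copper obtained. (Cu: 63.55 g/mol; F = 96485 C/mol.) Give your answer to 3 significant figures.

Q = 12.1 × 5350 = 64740 C
n(e⁻) = 64740 / 96485 = 0.6710 mol
Cu²⁺ + 2e⁻ → Cu, so theoretical m(Cu) = 0.3355 × 63.55 = 21.32 g
Actual mass = 76.7% × 21.32 = 16.4 g

16.4 g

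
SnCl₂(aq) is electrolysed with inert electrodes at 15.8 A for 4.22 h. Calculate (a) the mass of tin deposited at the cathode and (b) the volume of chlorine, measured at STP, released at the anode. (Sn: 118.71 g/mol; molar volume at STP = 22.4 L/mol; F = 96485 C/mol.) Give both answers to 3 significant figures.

Q = 15.8 × 15192 = 2.400×10^5 C; n(e⁻) = 2.400×10^5 / 96485 = 2.487 mol
Cathode: Sn²⁺ + 2e⁻ → Sn → n(Sn) = 2.487/2 = 1.244 mol → 148 g
Anode: 2Cl⁻ → Cl₂ + 2e⁻ → n(Cl₂) = 2.487/2 = 1.244 mol → 27.9 L

148 g Sn; 27.9 L Cl₂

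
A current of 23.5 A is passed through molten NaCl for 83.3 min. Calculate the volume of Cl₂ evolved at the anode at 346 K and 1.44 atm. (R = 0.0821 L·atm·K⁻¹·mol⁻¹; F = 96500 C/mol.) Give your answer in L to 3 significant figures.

12.0 L

Charge passed = 23.5 × 4998 = 1.175×10^5 C
n(e⁻) = 1.175×10^5 / 96500 = 1.218 mol
2Cl⁻ → Cl₂ + 2e⁻, so n(Cl₂) = 1.218 / 2 = 0.6090 mol
V = nRT/P = 0.6090 × 0.0821 × 346 / 1.44 = 12.01 L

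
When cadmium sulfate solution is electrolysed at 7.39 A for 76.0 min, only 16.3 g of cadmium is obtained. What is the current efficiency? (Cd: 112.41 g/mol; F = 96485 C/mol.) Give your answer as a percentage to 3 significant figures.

Q = 7.39 × 4560 = 33700 C
n(e⁻) = 33700 / 96485 = 0.3493 mol
Cd²⁺ + 2e⁻ → Cd, so theoretical n(Cd) = 0.1747 mol → 19.64 g
Efficiency = 16.3 / 19.64 = 0.8299 = 83.0%

83.0%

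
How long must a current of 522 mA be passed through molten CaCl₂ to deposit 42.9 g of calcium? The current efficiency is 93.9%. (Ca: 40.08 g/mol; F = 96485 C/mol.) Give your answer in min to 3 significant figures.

7020 min

n(Ca) = 42.9 / 40.08 = 1.070 mol
Ca²⁺ + 2e⁻ → Ca, so n(e⁻) = 2 × 1.070 = 2.140 mol
Q = 2.140 × 96485 / 0.939 = 2.199×10^5 C
t = Q / I = 2.199×10^5 / 0.522 = 4.213×10^5 s = 7020 min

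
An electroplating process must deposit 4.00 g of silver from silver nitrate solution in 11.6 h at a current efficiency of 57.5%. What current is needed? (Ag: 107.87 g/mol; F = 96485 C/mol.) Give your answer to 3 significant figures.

0.149 A

n(Ag) = 4.00 / 107.87 = 0.03708 mol
Ag⁺ + e⁻ → Ag, so n(e⁻) = 0.03708 mol
Q = 0.03708 × 96485 / 0.575 = 6222 C
I = Q / t = 6222 / 41760 s = 0.149 A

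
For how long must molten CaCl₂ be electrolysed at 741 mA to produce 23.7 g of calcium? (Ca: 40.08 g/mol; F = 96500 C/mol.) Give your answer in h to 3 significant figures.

42.8 h

n(Ca) = 23.7 / 40.08 = 0.5913 mol
Ca²⁺ + 2e⁻ → Ca, so n(e⁻) = 2 × 0.5913 = 1.183 mol
Q = 1.183 × 96500 = 1.142×10^5 C
t = Q / I = 1.142×10^5 / 0.741 = 1.541×10^5 s = 42.8 h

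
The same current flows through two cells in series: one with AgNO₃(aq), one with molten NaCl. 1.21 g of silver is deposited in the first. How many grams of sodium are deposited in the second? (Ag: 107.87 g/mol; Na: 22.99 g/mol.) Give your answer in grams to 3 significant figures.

n(Ag) = 1.21 / 107.87 = 0.01122 mol
Ag⁺ + e⁻ → Ag, so n(e⁻) = 0.01122 mol
Same current for the same time ⇒ same n(e⁻) = 0.01122 mol in both cells.
Na⁺ + e⁻ → Na, so n(Na) = 0.01122 mol
m(Na) = 0.01122 × 22.99 = 0.258 g

0.258 g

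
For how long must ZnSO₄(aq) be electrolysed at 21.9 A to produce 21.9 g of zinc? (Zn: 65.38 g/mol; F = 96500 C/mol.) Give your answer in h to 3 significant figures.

n(Zn) = 21.9 / 65.38 = 0.3350 mol
Zn²⁺ + 2e⁻ → Zn, so n(e⁻) = 2 × 0.3350 = 0.6700 mol
Q = 0.6700 × 96500 = 64660 C
t = Q / I = 64660 / 21.9 = 2953 s = 0.820 h

0.820 h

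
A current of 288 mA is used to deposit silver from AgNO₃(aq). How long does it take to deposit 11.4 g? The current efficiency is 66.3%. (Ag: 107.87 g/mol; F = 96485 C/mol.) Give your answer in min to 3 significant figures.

n(Ag) = 11.4 / 107.87 = 0.1057 mol
Ag⁺ + e⁻ → Ag, so n(e⁻) = 0.1057 mol
Q = 0.1057 × 96485 / 0.663 = 15380 C
t = Q / I = 15380 / 0.288 = 53400 s = 890 min

890 min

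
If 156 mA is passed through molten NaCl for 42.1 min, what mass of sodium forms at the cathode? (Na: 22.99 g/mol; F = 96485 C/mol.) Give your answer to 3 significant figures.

0.0939 g

Q = It = 0.156 × 2526 = 394.1 C
n(e⁻) = Q/F = 394.1/96485 = 0.004085 mol
Na⁺ + e⁻ → Na, so n(Na) = 0.004085 mol
m = 0.004085 × 22.99 = 0.0939 g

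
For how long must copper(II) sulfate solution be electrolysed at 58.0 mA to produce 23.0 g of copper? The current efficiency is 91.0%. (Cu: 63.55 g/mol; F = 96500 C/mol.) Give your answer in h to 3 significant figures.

368 h

n(Cu) = 23.0 / 63.55 = 0.3619 mol
Cu²⁺ + 2e⁻ → Cu, so n(e⁻) = 2 × 0.3619 = 0.7238 mol
Q = 0.7238 × 96500 / 0.910 = 76750 C
t = Q / I = 76750 / 0.0580 = 1.323×10^6 s = 368 h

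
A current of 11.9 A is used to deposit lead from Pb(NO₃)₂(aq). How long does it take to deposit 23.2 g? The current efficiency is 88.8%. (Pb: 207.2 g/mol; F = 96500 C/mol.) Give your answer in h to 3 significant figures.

n(Pb) = 23.2 / 207.2 = 0.1120 mol
Pb²⁺ + 2e⁻ → Pb, so n(e⁻) = 2 × 0.1120 = 0.2240 mol
Q = 0.2240 × 96500 / 0.888 = 24340 C
t = Q / I = 24340 / 11.9 = 2045 s = 0.568 h

0.568 h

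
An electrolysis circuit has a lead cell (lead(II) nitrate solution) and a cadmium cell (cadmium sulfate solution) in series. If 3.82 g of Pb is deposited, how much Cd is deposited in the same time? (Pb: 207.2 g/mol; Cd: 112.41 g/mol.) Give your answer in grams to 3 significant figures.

n(Pb) = 3.82 / 207.2 = 0.01844 mol
Pb²⁺ + 2e⁻ → Pb, so n(e⁻) = 2 × 0.01844 = 0.03688 mol
In series, the same 0.03688 mol of electrons flows through the second cell.
Cd²⁺ + 2e⁻ → Cd, so n(Cd) = 0.03688 / 2 = 0.01844 mol
m(Cd) = 0.01844 × 112.41 = 2.07 g

2.07 g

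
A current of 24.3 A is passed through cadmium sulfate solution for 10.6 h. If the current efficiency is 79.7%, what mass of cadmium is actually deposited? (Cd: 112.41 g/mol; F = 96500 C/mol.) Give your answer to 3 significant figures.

430 g

Q = 24.3 × 38160 = 9.273×10^5 C
n(e⁻) = 9.273×10^5 / 96500 = 9.609 mol
Cd²⁺ + 2e⁻ → Cd, so theoretical m(Cd) = 4.805 × 112.41 = 540.1 g
Actual mass = 79.7% × 540.1 = 430 g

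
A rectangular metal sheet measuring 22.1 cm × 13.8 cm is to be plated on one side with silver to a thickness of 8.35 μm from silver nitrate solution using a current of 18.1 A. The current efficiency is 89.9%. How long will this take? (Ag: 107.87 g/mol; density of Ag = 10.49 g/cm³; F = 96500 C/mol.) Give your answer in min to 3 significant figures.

2.45 min

Plated area = 22.1 × 13.8 = 305.0 cm²
Volume = 305.0 × 8.35×10⁻⁴ cm = 0.2547 cm³
m(Ag) = 0.2547 × 10.49 = 2.672 g
n(Ag) = 2.672 / 107.87 = 0.02477 mol; n(e⁻) = 0.02477 mol
Q = 0.02477 × 96500 / 0.899 = 2659 C
t = 2659 / 18.1 = 146.9 s = 2.45 min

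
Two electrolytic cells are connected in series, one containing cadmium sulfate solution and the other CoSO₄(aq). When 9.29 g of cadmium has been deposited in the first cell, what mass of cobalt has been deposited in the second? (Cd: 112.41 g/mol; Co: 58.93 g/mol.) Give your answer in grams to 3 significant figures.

4.87 g

n(Cd) = 9.29 / 112.41 = 0.08264 mol
Cd²⁺ + 2e⁻ → Cd, so n(e⁻) = 2 × 0.08264 = 0.1653 mol
Since the cells are in series, n(e⁻) in the Co cell is also 0.1653 mol.
Co²⁺ + 2e⁻ → Co, so n(Co) = 0.1653 / 2 = 0.08265 mol
m(Co) = 0.08265 × 58.93 = 4.87 g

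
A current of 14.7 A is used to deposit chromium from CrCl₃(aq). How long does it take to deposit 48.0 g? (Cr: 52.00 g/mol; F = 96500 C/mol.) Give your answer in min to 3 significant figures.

303 min

n(Cr) = 48.0 / 52.00 = 0.9231 mol
Cr³⁺ + 3e⁻ → Cr, so n(e⁻) = 3 × 0.9231 = 2.769 mol
Q = 2.769 × 96500 = 2.672×10^5 C
t = Q / I = 2.672×10^5 / 14.7 = 18180 s = 303 min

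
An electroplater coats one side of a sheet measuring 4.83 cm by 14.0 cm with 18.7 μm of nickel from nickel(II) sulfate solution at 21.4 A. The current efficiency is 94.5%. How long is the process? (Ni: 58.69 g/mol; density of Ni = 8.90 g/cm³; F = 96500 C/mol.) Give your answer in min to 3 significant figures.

Plated area = 4.83 × 14.0 = 67.62 cm²
Volume = 67.62 × 18.7×10⁻⁴ cm = 0.1264 cm³
m(Ni) = 0.1264 × 8.90 = 1.125 g
n(Ni) = 1.125 / 58.69 = 0.01917 mol; n(e⁻) = 2 × 0.01917 = 0.03834 mol
Q = 0.03834 × 96500 / 0.945 = 3915 C
t = 3915 / 21.4 = 182.9 s = 3.05 min

3.05 min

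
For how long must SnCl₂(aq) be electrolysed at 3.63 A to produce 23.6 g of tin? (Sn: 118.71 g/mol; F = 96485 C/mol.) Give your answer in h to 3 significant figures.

2.94 h

n(Sn) = 23.6 / 118.71 = 0.1988 mol
Sn²⁺ + 2e⁻ → Sn, so n(e⁻) = 2 × 0.1988 = 0.3976 mol
Q = 0.3976 × 96485 = 38360 C
t = Q / I = 38360 / 3.63 = 10570 s = 2.94 h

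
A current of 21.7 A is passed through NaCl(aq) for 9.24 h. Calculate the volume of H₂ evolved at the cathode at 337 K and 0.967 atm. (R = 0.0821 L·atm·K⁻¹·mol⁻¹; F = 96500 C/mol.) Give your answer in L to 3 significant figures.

Charge passed = 21.7 × 33264 = 7.218×10^5 C
n(e⁻) = Q/F = 7.218×10^5/96500 = 7.480 mol
2H⁺ + 2e⁻ → H₂, so n(H₂) = 7.480 / 2 = 3.740 mol
V = nRT/P = 3.740 × 0.0821 × 337 / 0.967 = 107.0 L

107 L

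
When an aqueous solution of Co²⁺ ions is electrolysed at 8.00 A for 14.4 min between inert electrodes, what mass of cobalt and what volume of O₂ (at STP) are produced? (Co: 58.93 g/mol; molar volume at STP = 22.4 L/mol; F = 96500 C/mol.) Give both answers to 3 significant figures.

Q = 8.00 × 864 = 6912 C; n(e⁻) = 6912 / 96500 = 0.07163 mol
Cathode: Co²⁺ + 2e⁻ → Co → n(Co) = 0.07163/2 = 0.03582 mol → 2.11 g
Anode: 2H₂O → O₂ + 4H⁺ + 4e⁻ → n(O₂) = 0.07163/4 = 0.01791 mol → 0.401 L

2.11 g Co; 0.401 L O₂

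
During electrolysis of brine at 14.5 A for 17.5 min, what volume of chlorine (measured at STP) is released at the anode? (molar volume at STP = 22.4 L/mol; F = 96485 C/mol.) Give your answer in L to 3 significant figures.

1.77 L

Q = It = 14.5 × 1050 = 15230 C
n(e⁻) = Q/F = 15230/96485 = 0.1578 mol
2Cl⁻ → Cl₂ + 2e⁻, so n(Cl₂) = 0.1578 / 2 = 0.07890 mol
V = 0.07890 × 22.4 = 1.767 L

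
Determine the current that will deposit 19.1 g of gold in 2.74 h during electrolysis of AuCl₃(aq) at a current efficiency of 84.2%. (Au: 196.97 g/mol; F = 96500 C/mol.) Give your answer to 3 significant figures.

3.38 A

n(Au) = 19.1 / 196.97 = 0.09697 mol
Au³⁺ + 3e⁻ → Au, so n(e⁻) = 3 × 0.09697 = 0.2909 mol
Q = 0.2909 × 96500 / 0.842 = 33340 C
I = Q / t = 33340 / 9864 s = 3.38 A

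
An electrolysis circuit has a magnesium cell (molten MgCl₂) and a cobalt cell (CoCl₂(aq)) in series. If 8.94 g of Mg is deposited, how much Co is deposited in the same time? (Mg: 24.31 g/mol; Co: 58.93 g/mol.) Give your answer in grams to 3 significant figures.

21.7 g

n(Mg) = 8.94 / 24.31 = 0.3677 mol
Mg²⁺ + 2e⁻ → Mg, so n(e⁻) = 2 × 0.3677 = 0.7354 mol
The cells are in series, so the same charge (and hence the same n(e⁻) = 0.7354 mol) passes through both.
Co²⁺ + 2e⁻ → Co, so n(Co) = 0.7354 / 2 = 0.3677 mol
m(Co) = 0.3677 × 58.93 = 21.7 g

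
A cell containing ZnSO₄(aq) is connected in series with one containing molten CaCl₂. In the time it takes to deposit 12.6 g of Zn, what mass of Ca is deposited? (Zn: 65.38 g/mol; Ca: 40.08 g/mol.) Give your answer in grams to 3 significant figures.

n(Zn) = 12.6 / 65.38 = 0.1927 mol
Zn²⁺ + 2e⁻ → Zn, so n(e⁻) = 2 × 0.1927 = 0.3854 mol
The cells are in series, so the same charge (and hence the same n(e⁻) = 0.3854 mol) passes through both.
Ca²⁺ + 2e⁻ → Ca, so n(Ca) = 0.3854 / 2 = 0.1927 mol
m(Ca) = 0.1927 × 40.08 = 7.72 g

7.72 g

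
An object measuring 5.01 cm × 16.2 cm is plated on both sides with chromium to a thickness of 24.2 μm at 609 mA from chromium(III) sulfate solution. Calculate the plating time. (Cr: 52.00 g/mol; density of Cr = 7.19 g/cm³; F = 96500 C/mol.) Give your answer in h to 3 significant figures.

7.17 h

Plated area = 2 × 5.01 × 16.2 = 162.3 cm²
Volume = 162.3 × 24.2×10⁻⁴ cm = 0.3928 cm³
m(Cr) = 0.3928 × 7.19 = 2.824 g
n(Cr) = 2.824 / 52.00 = 0.05431 mol; n(e⁻) = 3 × 0.05431 = 0.1629 mol
Q = 0.1629 × 96500 = 15720 C
t = 15720 / 0.609 = 25810 s = 7.17 h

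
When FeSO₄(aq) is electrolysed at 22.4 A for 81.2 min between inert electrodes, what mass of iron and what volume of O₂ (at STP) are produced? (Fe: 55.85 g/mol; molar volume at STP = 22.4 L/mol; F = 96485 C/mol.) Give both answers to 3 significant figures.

31.6 g Fe; 6.33 L O₂

Q = 22.4 × 4872 = 1.091×10^5 C; n(e⁻) = 1.091×10^5 / 96485 = 1.131 mol
Cathode: Fe²⁺ + 2e⁻ → Fe → n(Fe) = 1.131/2 = 0.5655 mol → 31.6 g
Anode: 2H₂O → O₂ + 4H⁺ + 4e⁻ → n(O₂) = 1.131/4 = 0.2828 mol → 6.33 L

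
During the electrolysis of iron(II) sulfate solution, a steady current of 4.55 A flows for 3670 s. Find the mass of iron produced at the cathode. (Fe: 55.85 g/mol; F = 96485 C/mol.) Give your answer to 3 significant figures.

4.83 g

Charge passed = 4.55 × 3670 = 16700 C
n(e⁻) = 16700 / 96485 = 0.1731 mol
Fe²⁺ + 2e⁻ → Fe, so n(Fe) = 0.1731 / 2 = 0.08655 mol
m = 0.08655 × 55.85 = 4.83 g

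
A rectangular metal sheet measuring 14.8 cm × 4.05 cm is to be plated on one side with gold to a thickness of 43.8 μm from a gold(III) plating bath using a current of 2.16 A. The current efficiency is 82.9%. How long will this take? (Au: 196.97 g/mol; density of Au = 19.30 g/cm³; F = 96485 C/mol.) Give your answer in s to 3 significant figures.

4160 s

Plated area = 14.8 × 4.05 = 59.94 cm²
Volume = 59.94 × 43.8×10⁻⁴ cm = 0.2625 cm³
m(Au) = 0.2625 × 19.30 = 5.066 g
n(Au) = 5.066 / 196.97 = 0.02572 mol; n(e⁻) = 3 × 0.02572 = 0.07716 mol
Q = 0.07716 × 96485 / 0.829 = 8980 C
t = 8980 / 2.16 = 4157 s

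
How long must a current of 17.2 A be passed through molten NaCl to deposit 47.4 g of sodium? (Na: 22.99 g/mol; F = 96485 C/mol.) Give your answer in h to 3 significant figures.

3.21 h

n(Na) = 47.4 / 22.99 = 2.062 mol
Na⁺ + e⁻ → Na, so n(e⁻) = 2.062 mol
Q = 2.062 × 96485 = 1.990×10^5 C
t = Q / I = 1.990×10^5 / 17.2 = 11570 s = 3.21 h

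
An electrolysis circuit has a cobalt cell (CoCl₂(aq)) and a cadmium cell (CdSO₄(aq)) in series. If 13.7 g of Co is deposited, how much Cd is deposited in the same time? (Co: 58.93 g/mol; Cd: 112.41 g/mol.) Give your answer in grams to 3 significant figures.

26.1 g

n(Co) = 13.7 / 58.93 = 0.2325 mol
Co²⁺ + 2e⁻ → Co, so n(e⁻) = 2 × 0.2325 = 0.4650 mol
The cells are in series, so the same charge (and hence the same n(e⁻) = 0.4650 mol) passes through both.
Cd²⁺ + 2e⁻ → Cd, so n(Cd) = 0.4650 / 2 = 0.2325 mol
m(Cd) = 0.2325 × 112.41 = 26.1 g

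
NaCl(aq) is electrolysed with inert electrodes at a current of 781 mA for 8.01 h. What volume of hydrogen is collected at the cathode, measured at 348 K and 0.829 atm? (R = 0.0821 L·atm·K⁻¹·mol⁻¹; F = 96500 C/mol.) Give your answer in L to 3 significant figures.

Charge passed = 0.781 × 28836 = 22520 C
Moles of electrons = 22520 / 96500 = 0.2334 mol
2H⁺ + 2e⁻ → H₂, so n(H₂) = 0.2334 / 2 = 0.1167 mol
V = nRT/P = 0.1167 × 0.0821 × 348 / 0.829 = 4.022 L

4.02 L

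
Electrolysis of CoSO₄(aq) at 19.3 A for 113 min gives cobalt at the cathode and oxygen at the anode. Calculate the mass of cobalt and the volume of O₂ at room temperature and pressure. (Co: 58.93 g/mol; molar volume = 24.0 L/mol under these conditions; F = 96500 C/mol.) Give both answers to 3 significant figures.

Q = 19.3 × 6780 = 1.309×10^5 C; n(e⁻) = 1.309×10^5 / 96500 = 1.356 mol
Cathode: Co²⁺ + 2e⁻ → Co → n(Co) = 1.356/2 = 0.6780 mol → 40.0 g
Anode: 2H₂O → O₂ + 4H⁺ + 4e⁻ → n(O₂) = 1.356/4 = 0.3390 mol → 8.14 L

40.0 g Co; 8.14 L O₂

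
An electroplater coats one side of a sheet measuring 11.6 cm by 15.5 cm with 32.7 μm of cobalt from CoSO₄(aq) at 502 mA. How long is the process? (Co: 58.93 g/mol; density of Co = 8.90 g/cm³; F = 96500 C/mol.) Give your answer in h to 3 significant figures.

Plated area = 11.6 × 15.5 = 179.8 cm²
Volume = 179.8 × 32.7×10⁻⁴ cm = 0.5879 cm³
m(Co) = 0.5879 × 8.90 = 5.232 g
n(Co) = 5.232 / 58.93 = 0.08878 mol; n(e⁻) = 2 × 0.08878 = 0.1776 mol
Q = 0.1776 × 96500 = 17140 C
t = 17140 / 0.502 = 34140 s = 9.48 h

9.48 h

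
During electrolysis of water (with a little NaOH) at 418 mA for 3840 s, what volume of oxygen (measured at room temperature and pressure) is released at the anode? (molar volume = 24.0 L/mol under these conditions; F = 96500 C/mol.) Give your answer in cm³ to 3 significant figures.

99.8 cm³

Q = 0.418 A × 3840 s = 1605 C
Moles of electrons = 1605 / 96500 = 0.01663 mol
2H₂O → O₂ + 4H⁺ + 4e⁻, so n(O₂) = 0.01663 / 4 = 0.004158 mol
V = 0.004158 × 24.0 = 0.09979 L
= 99.8 cm³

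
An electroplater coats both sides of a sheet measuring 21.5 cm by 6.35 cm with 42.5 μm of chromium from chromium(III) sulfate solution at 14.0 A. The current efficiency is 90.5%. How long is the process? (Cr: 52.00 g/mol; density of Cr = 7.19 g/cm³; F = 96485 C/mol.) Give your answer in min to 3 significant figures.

Plated area = 2 × 21.5 × 6.35 = 273.1 cm²
Volume = 273.1 × 42.5×10⁻⁴ cm = 1.161 cm³
m(Cr) = 1.161 × 7.19 = 8.348 g
n(Cr) = 8.348 / 52.00 = 0.1605 mol; n(e⁻) = 3 × 0.1605 = 0.4815 mol
Q = 0.4815 × 96485 / 0.905 = 51330 C
t = 51330 / 14.0 = 3666 s = 61.1 min

61.1 min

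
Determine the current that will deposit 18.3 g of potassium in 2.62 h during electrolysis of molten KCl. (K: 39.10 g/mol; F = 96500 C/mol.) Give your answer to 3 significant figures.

n(K) = 18.3 / 39.10 = 0.4680 mol
K⁺ + e⁻ → K, so n(e⁻) = 0.4680 mol
Q = 0.4680 × 96500 = 45160 C
I = Q / t = 45160 / 9432 s = 4.79 A

4.79 A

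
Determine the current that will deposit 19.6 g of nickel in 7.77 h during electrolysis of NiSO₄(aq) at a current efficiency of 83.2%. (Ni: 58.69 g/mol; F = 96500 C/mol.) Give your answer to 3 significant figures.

n(Ni) = 19.6 / 58.69 = 0.3340 mol
Ni²⁺ + 2e⁻ → Ni, so n(e⁻) = 2 × 0.3340 = 0.6680 mol
Q = 0.6680 × 96500 / 0.832 = 77480 C
I = Q / t = 77480 / 27972 s = 2.77 A

2.77 A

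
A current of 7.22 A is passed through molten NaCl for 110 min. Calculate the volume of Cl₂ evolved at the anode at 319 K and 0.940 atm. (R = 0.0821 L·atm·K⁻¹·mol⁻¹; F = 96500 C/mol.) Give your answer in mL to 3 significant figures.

Q = It = 7.22 × 6600 = 47650 C
n(e⁻) = 47650 / 96500 = 0.4938 mol
2Cl⁻ → Cl₂ + 2e⁻, so n(Cl₂) = 0.4938 / 2 = 0.2469 mol
V = nRT/P = 0.2469 × 0.0821 × 319 / 0.940 = 6.879 L
= 6880 mL

6880 mL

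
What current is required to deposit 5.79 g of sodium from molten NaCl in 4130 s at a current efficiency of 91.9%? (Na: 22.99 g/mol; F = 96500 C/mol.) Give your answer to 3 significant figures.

n(Na) = 5.79 / 22.99 = 0.2518 mol
Na⁺ + e⁻ → Na, so n(e⁻) = 0.2518 mol
Q = 0.2518 × 96500 / 0.919 = 26440 C
I = Q / t = 26440 / 4130 s = 6.40 A

6.40 A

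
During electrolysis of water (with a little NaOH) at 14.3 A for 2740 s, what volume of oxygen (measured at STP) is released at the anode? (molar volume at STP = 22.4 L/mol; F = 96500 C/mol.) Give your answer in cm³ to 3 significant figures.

2270 cm³

Q = It = 14.3 × 2740 = 39180 C
n(e⁻) = Q/F = 39180/96500 = 0.4060 mol
2H₂O → O₂ + 4H⁺ + 4e⁻, so n(O₂) = 0.4060 / 4 = 0.1015 mol
V = 0.1015 × 22.4 = 2.274 L
= 2270 cm³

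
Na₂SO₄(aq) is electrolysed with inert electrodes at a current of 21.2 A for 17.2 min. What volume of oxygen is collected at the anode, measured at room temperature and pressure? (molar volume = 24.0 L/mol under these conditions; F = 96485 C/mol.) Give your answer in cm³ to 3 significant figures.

Q = It = 21.2 × 1032 = 21880 C
n(e⁻) = Q/F = 21880/96485 = 0.2268 mol
2H₂O → O₂ + 4H⁺ + 4e⁻, so n(O₂) = 0.2268 / 4 = 0.05670 mol
V = 0.05670 × 24.0 = 1.361 L
= 1360 cm³

1360 cm³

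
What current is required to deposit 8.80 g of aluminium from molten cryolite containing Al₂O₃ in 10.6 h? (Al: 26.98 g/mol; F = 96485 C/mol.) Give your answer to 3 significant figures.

n(Al) = 8.80 / 26.98 = 0.3262 mol
Al³⁺ + 3e⁻ → Al, so n(e⁻) = 3 × 0.3262 = 0.9786 mol
Q = 0.9786 × 96485 = 94420 C
I = Q / t = 94420 / 38160 s = 2.47 A

2.47 A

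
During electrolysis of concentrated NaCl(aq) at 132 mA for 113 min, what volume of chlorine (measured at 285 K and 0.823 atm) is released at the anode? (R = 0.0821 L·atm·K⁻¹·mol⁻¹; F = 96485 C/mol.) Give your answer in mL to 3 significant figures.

Q = 0.132 A × 6780 s = 895.0 C
n(e⁻) = Q/F = 895.0/96485 = 0.009276 mol
2Cl⁻ → Cl₂ + 2e⁻, so n(Cl₂) = 0.009276 / 2 = 0.004638 mol
V = nRT/P = 0.004638 × 0.0821 × 285 / 0.823 = 0.1319 L
= 132 mL

132 mL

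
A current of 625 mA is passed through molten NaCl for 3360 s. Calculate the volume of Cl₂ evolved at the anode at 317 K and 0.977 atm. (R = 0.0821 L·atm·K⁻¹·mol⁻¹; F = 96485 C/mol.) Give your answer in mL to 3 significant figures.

Q = 0.625 A × 3360 s = 2100 C
Moles of electrons = 2100 / 96485 = 0.02177 mol
2Cl⁻ → Cl₂ + 2e⁻, so n(Cl₂) = 0.02177 / 2 = 0.01089 mol
V = nRT/P = 0.01089 × 0.0821 × 317 / 0.977 = 0.2901 L
= 290 mL

290 mL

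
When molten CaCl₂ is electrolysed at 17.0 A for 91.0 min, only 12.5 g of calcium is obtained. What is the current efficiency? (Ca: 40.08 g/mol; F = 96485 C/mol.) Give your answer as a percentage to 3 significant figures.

64.8%

Q = 17.0 × 5460 = 92820 C
n(e⁻) = 92820 / 96485 = 0.9620 mol
Ca²⁺ + 2e⁻ → Ca, so theoretical n(Ca) = 0.4810 mol → 19.28 g
Efficiency = 12.5 / 19.28 = 0.6483 = 64.8%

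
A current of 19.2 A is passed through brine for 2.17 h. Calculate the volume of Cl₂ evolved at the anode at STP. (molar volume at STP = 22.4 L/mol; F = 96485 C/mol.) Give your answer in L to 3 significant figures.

17.4 L

Q = 19.2 A × 7812 s = 1.500×10^5 C
n(e⁻) = Q/F = 1.500×10^5/96485 = 1.555 mol
2Cl⁻ → Cl₂ + 2e⁻, so n(Cl₂) = 1.555 / 2 = 0.7775 mol
V = 0.7775 × 22.4 = 17.42 L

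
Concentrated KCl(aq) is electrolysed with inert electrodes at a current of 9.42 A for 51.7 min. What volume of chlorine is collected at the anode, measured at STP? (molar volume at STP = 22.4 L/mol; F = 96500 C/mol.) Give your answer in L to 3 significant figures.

Q = 9.42 A × 3102 s = 29220 C
Moles of electrons = 29220 / 96500 = 0.3028 mol
2Cl⁻ → Cl₂ + 2e⁻, so n(Cl₂) = 0.3028 / 2 = 0.1514 mol
V = 0.1514 × 22.4 = 3.391 L

3.39 L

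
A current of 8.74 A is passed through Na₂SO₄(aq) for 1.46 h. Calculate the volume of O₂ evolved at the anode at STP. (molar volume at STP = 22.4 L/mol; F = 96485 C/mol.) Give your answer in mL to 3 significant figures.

2670 mL

Charge passed = 8.74 × 5256 = 45940 C
Moles of electrons = 45940 / 96485 = 0.4761 mol
2H₂O → O₂ + 4H⁺ + 4e⁻, so n(O₂) = 0.4761 / 4 = 0.1190 mol
V = 0.1190 × 22.4 = 2.666 L
= 2670 mL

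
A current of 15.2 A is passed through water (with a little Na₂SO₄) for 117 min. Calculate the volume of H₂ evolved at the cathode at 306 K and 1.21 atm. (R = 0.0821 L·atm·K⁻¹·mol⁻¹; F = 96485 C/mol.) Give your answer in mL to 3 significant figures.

Q = 15.2 A × 7020 s = 1.067×10^5 C
n(e⁻) = Q/F = 1.067×10^5/96485 = 1.106 mol
2H⁺ + 2e⁻ → H₂, so n(H₂) = 1.106 / 2 = 0.5530 mol
V = nRT/P = 0.5530 × 0.0821 × 306 / 1.21 = 11.48 L
= 11500 mL

11500 mL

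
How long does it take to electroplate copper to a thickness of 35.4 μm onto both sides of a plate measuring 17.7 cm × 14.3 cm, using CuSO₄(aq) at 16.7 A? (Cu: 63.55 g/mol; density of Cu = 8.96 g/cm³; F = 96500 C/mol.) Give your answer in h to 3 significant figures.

Plated area = 2 × 17.7 × 14.3 = 506.2 cm²
Volume = 506.2 × 35.4×10⁻⁴ cm = 1.792 cm³
m(Cu) = 1.792 × 8.96 = 16.06 g
n(Cu) = 16.06 / 63.55 = 0.2527 mol; n(e⁻) = 2 × 0.2527 = 0.5054 mol
Q = 0.5054 × 96500 = 48770 C
t = 48770 / 16.7 = 2920 s = 0.811 h

0.811 h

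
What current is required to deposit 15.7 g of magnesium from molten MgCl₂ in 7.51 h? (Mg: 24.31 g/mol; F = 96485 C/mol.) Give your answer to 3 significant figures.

4.61 A

n(Mg) = 15.7 / 24.31 = 0.6458 mol
Mg²⁺ + 2e⁻ → Mg, so n(e⁻) = 2 × 0.6458 = 1.292 mol
Q = 1.292 × 96485 = 1.247×10^5 C
I = Q / t = 1.247×10^5 / 27036 s = 4.61 A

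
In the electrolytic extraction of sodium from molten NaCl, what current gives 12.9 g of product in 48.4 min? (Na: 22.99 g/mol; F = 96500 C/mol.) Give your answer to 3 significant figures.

n(Na) = 12.9 / 22.99 = 0.5611 mol
Na⁺ + e⁻ → Na, so n(e⁻) = 0.5611 mol
Q = 0.5611 × 96500 = 54150 C
I = Q / t = 54150 / 2904 s = 18.6 A

18.6 A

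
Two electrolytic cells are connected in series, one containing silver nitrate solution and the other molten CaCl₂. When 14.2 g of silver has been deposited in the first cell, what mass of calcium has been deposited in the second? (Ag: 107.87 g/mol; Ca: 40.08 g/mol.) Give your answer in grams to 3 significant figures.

2.64 g

n(Ag) = 14.2 / 107.87 = 0.1316 mol
Ag⁺ + e⁻ → Ag, so n(e⁻) = 0.1316 mol
The cells are in series, so the same charge (and hence the same n(e⁻) = 0.1316 mol) passes through both.
Ca²⁺ + 2e⁻ → Ca, so n(Ca) = 0.1316 / 2 = 0.06580 mol
m(Ca) = 0.06580 × 40.08 = 2.64 g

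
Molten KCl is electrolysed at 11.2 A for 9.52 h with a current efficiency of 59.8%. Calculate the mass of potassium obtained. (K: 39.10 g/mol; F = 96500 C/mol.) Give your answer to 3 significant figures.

Q = 11.2 × 34272 = 3.838×10^5 C
n(e⁻) = 3.838×10^5 / 96500 = 3.977 mol
K⁺ + e⁻ → K, so theoretical m(K) = 3.977 × 39.10 = 155.5 g
Actual mass = 59.8% × 155.5 = 93.0 g

93.0 g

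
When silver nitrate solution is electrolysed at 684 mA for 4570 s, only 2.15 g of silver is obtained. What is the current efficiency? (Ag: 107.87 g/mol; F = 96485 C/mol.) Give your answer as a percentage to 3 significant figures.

Q = 0.684 × 4570 = 3126 C
n(e⁻) = 3126 / 96485 = 0.03240 mol
Ag⁺ + e⁻ → Ag, so theoretical n(Ag) = 0.03240 mol → 3.495 g
Efficiency = 2.15 / 3.495 = 0.6152 = 61.5%

61.5%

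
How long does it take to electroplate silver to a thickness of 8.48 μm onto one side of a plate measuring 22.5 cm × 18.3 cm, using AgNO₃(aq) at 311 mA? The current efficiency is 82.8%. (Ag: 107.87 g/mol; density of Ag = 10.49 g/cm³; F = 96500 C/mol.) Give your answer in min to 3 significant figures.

Plated area = 22.5 × 18.3 = 411.8 cm²
Volume = 411.8 × 8.48×10⁻⁴ cm = 0.3492 cm³
m(Ag) = 0.3492 × 10.49 = 3.663 g
n(Ag) = 3.663 / 107.87 = 0.03396 mol; n(e⁻) = 0.03396 mol
Q = 0.03396 × 96500 / 0.828 = 3958 C
t = 3958 / 0.311 = 12730 s = 212 min

212 min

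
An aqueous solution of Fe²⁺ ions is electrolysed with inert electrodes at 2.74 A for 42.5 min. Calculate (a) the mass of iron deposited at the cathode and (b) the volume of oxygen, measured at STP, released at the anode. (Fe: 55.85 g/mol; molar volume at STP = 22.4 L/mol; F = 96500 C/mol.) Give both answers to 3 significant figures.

2.02 g Fe; 0.405 L O₂

Q = 2.74 × 2550 = 6987 C; n(e⁻) = 6987 / 96500 = 0.07240 mol
Cathode: Fe²⁺ + 2e⁻ → Fe → n(Fe) = 0.07240/2 = 0.03620 mol → 2.02 g
Anode: 2H₂O → O₂ + 4H⁺ + 4e⁻ → n(O₂) = 0.07240/4 = 0.01810 mol → 0.405 L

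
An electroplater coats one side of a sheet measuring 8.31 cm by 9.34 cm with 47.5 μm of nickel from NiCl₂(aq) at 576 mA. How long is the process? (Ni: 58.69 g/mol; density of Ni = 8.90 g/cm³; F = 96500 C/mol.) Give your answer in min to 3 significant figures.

312 min

Plated area = 8.31 × 9.34 = 77.62 cm²
Volume = 77.62 × 47.5×10⁻⁴ cm = 0.3687 cm³
m(Ni) = 0.3687 × 8.90 = 3.281 g
n(Ni) = 3.281 / 58.69 = 0.05590 mol; n(e⁻) = 2 × 0.05590 = 0.1118 mol
Q = 0.1118 × 96500 = 10790 C
t = 10790 / 0.576 = 18730 s = 312 min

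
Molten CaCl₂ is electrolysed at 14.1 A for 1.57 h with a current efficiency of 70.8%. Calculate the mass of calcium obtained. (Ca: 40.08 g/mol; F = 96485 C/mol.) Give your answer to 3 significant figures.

11.7 g

Q = 14.1 × 5652 = 79690 C
n(e⁻) = 79690 / 96485 = 0.8259 mol
Ca²⁺ + 2e⁻ → Ca, so theoretical m(Ca) = 0.4130 × 40.08 = 16.55 g
Actual mass = 70.8% × 16.55 = 11.7 g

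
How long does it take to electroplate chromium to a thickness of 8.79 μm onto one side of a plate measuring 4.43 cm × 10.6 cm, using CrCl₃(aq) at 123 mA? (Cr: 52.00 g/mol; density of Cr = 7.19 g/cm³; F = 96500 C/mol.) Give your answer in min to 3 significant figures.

224 min

Plated area = 4.43 × 10.6 = 46.96 cm²
Volume = 46.96 × 8.79×10⁻⁴ cm = 0.04128 cm³
m(Cr) = 0.04128 × 7.19 = 0.2968 g
n(Cr) = 0.2968 / 52.00 = 0.005708 mol; n(e⁻) = 3 × 0.005708 = 0.01712 mol
Q = 0.01712 × 96500 = 1652 C
t = 1652 / 0.123 = 13430 s = 224 min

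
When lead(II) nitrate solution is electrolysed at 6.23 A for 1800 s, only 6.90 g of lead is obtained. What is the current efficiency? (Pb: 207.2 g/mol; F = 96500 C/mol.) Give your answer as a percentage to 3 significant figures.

Q = 6.23 × 1800 = 11210 C
n(e⁻) = 11210 / 96500 = 0.1162 mol
Pb²⁺ + 2e⁻ → Pb, so theoretical n(Pb) = 0.05810 mol → 12.04 g
Efficiency = 6.90 / 12.04 = 0.5731 = 57.3%

57.3%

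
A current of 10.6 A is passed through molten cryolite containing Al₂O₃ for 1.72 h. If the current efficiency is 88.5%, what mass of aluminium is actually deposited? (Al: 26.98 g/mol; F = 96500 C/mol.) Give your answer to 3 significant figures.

5.41 g

Q = 10.6 × 6192 = 65640 C
n(e⁻) = 65640 / 96500 = 0.6802 mol
Al³⁺ + 3e⁻ → Al, so theoretical m(Al) = 0.2267 × 26.98 = 6.116 g
Actual mass = 88.5% × 6.116 = 5.41 g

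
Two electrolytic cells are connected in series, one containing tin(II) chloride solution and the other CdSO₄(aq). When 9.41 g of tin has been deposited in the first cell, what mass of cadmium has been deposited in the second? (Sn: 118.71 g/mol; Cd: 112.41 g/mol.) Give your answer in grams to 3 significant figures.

n(Sn) = 9.41 / 118.71 = 0.07927 mol
Sn²⁺ + 2e⁻ → Sn, so n(e⁻) = 2 × 0.07927 = 0.1585 mol
Same current for the same time ⇒ same n(e⁻) = 0.1585 mol in both cells.
Cd²⁺ + 2e⁻ → Cd, so n(Cd) = 0.1585 / 2 = 0.07925 mol
m(Cd) = 0.07925 × 112.41 = 8.91 g

8.91 g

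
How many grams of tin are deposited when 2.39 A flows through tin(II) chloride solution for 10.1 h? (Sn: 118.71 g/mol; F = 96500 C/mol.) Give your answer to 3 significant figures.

Q = It = 2.39 × 36360 = 86900 C
Moles of electrons = 86900 / 96500 = 0.9005 mol
Sn²⁺ + 2e⁻ → Sn, so n(Sn) = 0.9005 / 2 = 0.4503 mol
m = 0.4503 × 118.71 = 53.5 g

53.5 g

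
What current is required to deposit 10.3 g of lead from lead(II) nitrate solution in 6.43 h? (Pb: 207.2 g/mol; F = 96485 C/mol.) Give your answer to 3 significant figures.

0.414 A

n(Pb) = 10.3 / 207.2 = 0.04971 mol
Pb²⁺ + 2e⁻ → Pb, so n(e⁻) = 2 × 0.04971 = 0.09942 mol
Q = 0.09942 × 96485 = 9593 C
I = Q / t = 9593 / 23148 s = 0.414 A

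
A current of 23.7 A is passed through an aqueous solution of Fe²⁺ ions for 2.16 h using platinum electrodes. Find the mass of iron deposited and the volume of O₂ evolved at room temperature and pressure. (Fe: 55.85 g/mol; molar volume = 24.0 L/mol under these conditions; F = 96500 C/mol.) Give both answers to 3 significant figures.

53.3 g Fe; 11.5 L O₂

Q = 23.7 × 7776 = 1.843×10^5 C; n(e⁻) = 1.843×10^5 / 96500 = 1.910 mol
Cathode: Fe²⁺ + 2e⁻ → Fe → n(Fe) = 1.910/2 = 0.9550 mol → 53.3 g
Anode: 2H₂O → O₂ + 4H⁺ + 4e⁻ → n(O₂) = 1.910/4 = 0.4775 mol → 11.5 L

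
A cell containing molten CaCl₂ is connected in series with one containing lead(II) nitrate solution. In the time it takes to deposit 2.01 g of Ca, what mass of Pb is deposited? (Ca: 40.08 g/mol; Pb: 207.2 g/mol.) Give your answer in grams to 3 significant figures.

10.4 g

n(Ca) = 2.01 / 40.08 = 0.05015 mol
Ca²⁺ + 2e⁻ → Ca, so n(e⁻) = 2 × 0.05015 = 0.1003 mol
The cells are in series, so the same charge (and hence the same n(e⁻) = 0.1003 mol) passes through both.
Pb²⁺ + 2e⁻ → Pb, so n(Pb) = 0.1003 / 2 = 0.05015 mol
m(Pb) = 0.05015 × 207.2 = 10.4 g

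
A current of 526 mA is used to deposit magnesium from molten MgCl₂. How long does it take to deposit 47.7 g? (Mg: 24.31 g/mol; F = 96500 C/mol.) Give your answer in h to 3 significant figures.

200 h

n(Mg) = 47.7 / 24.31 = 1.962 mol
Mg²⁺ + 2e⁻ → Mg, so n(e⁻) = 2 × 1.962 = 3.924 mol
Q = 3.924 × 96500 = 3.787×10^5 C
t = Q / I = 3.787×10^5 / 0.526 = 7.200×10^5 s = 200 h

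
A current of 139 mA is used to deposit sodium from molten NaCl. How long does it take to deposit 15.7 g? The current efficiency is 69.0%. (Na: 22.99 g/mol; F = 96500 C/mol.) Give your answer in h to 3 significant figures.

n(Na) = 15.7 / 22.99 = 0.6829 mol
Na⁺ + e⁻ → Na, so n(e⁻) = 0.6829 mol
Q = 0.6829 × 96500 / 0.690 = 95510 C
t = Q / I = 95510 / 0.139 = 6.871×10^5 s = 191 h

191 h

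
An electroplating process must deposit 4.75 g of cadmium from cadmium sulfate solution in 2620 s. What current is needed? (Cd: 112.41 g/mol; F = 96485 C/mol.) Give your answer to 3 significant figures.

n(Cd) = 4.75 / 112.41 = 0.04226 mol
Cd²⁺ + 2e⁻ → Cd, so n(e⁻) = 2 × 0.04226 = 0.08452 mol
Q = 0.08452 × 96485 = 8155 C
I = Q / t = 8155 / 2620 s = 3.11 A

3.11 A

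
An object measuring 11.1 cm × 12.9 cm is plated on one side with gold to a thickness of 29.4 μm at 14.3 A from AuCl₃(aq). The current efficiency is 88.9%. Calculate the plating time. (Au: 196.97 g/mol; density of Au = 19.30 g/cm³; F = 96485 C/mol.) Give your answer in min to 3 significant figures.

15.7 min

Plated area = 11.1 × 12.9 = 143.2 cm²
Volume = 143.2 × 29.4×10⁻⁴ cm = 0.4210 cm³
m(Au) = 0.4210 × 19.30 = 8.125 g
n(Au) = 8.125 / 196.97 = 0.04125 mol; n(e⁻) = 3 × 0.04125 = 0.1238 mol
Q = 0.1238 × 96485 / 0.889 = 13440 C
t = 13440 / 14.3 = 939.9 s = 15.7 min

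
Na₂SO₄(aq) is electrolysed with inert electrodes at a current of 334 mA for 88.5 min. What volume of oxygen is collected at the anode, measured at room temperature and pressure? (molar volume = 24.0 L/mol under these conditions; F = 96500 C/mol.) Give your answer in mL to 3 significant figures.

Q = It = 0.334 × 5310 = 1774 C
n(e⁻) = Q/F = 1774/96500 = 0.01838 mol
2H₂O → O₂ + 4H⁺ + 4e⁻, so n(O₂) = 0.01838 / 4 = 0.004595 mol
V = 0.004595 × 24.0 = 0.1103 L
= 110 mL

110 mL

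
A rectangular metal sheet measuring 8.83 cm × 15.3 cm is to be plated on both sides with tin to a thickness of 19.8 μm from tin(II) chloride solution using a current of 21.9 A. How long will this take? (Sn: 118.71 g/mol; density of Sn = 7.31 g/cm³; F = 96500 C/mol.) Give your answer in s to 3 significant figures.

290 s

Plated area = 2 × 8.83 × 15.3 = 270.2 cm²
Volume = 270.2 × 19.8×10⁻⁴ cm = 0.5350 cm³
m(Sn) = 0.5350 × 7.31 = 3.911 g
n(Sn) = 3.911 / 118.71 = 0.03295 mol; n(e⁻) = 2 × 0.03295 = 0.06590 mol
Q = 0.06590 × 96500 = 6359 C
t = 6359 / 21.9 = 290.4 s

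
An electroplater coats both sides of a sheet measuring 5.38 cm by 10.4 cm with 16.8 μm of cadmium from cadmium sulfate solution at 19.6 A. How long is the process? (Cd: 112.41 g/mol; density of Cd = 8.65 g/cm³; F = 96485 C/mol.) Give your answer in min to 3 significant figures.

Plated area = 2 × 5.38 × 10.4 = 111.9 cm²
Volume = 111.9 × 16.8×10⁻⁴ cm = 0.1880 cm³
m(Cd) = 0.1880 × 8.65 = 1.626 g
n(Cd) = 1.626 / 112.41 = 0.01446 mol; n(e⁻) = 2 × 0.01446 = 0.02892 mol
Q = 0.02892 × 96485 = 2790 C
t = 2790 / 19.6 = 142.3 s = 2.37 min

2.37 min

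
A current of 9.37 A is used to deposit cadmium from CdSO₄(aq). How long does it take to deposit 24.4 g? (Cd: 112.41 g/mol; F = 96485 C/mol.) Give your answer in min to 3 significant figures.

74.5 min

n(Cd) = 24.4 / 112.41 = 0.2171 mol
Cd²⁺ + 2e⁻ → Cd, so n(e⁻) = 2 × 0.2171 = 0.4342 mol
Q = 0.4342 × 96485 = 41890 C
t = Q / I = 41890 / 9.37 = 4471 s = 74.5 min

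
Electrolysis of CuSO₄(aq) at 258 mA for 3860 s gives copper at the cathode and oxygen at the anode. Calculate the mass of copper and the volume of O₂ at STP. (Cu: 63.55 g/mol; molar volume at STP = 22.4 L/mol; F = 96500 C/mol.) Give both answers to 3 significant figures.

0.328 g Cu; 0.0578 L O₂

Q = 0.258 × 3860 = 995.9 C; n(e⁻) = 995.9 / 96500 = 0.01032 mol
Cathode: Cu²⁺ + 2e⁻ → Cu → n(Cu) = 0.01032/2 = 0.005160 mol → 0.328 g
Anode: 2H₂O → O₂ + 4H⁺ + 4e⁻ → n(O₂) = 0.01032/4 = 0.002580 mol → 0.0578 L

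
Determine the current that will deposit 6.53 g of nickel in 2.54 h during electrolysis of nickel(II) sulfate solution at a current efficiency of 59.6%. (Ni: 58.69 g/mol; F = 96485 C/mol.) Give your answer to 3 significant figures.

n(Ni) = 6.53 / 58.69 = 0.1113 mol
Ni²⁺ + 2e⁻ → Ni, so n(e⁻) = 2 × 0.1113 = 0.2226 mol
Q = 0.2226 × 96485 / 0.596 = 36040 C
I = Q / t = 36040 / 9144 s = 3.94 A

3.94 A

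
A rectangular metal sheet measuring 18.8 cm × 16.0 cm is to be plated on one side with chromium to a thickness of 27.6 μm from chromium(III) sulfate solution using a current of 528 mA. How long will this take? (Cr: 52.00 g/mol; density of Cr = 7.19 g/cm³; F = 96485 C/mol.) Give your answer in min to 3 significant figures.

1050 min

Plated area = 18.8 × 16.0 = 300.8 cm²
Volume = 300.8 × 27.6×10⁻⁴ cm = 0.8302 cm³
m(Cr) = 0.8302 × 7.19 = 5.969 g
n(Cr) = 5.969 / 52.00 = 0.1148 mol; n(e⁻) = 3 × 0.1148 = 0.3444 mol
Q = 0.3444 × 96485 = 33230 C
t = 33230 / 0.528 = 62940 s = 1050 min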